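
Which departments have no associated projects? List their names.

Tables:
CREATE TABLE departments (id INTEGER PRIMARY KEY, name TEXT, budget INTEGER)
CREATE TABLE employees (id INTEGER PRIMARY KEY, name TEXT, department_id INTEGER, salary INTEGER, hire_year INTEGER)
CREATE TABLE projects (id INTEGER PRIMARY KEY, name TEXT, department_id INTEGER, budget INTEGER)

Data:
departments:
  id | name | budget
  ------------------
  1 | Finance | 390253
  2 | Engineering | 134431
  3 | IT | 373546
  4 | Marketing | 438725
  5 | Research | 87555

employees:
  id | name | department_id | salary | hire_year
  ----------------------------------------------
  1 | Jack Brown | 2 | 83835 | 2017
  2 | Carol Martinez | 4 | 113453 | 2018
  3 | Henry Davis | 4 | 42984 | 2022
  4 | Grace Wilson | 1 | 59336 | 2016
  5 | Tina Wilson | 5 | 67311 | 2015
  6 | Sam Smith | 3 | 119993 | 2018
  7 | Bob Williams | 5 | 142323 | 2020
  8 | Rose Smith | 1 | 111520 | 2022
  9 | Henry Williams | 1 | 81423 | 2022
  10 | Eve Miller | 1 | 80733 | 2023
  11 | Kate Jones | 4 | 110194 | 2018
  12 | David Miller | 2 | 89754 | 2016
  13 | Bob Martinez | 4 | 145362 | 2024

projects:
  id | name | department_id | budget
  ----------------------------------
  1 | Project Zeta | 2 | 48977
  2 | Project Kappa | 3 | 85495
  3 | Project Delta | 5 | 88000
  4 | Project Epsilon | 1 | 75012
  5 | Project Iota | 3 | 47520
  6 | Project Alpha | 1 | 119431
SELECT p.name FROM departments p LEFT JOIN projects c ON c.department_id = p.id WHERE c.id IS NULL

Execution result:
Marketing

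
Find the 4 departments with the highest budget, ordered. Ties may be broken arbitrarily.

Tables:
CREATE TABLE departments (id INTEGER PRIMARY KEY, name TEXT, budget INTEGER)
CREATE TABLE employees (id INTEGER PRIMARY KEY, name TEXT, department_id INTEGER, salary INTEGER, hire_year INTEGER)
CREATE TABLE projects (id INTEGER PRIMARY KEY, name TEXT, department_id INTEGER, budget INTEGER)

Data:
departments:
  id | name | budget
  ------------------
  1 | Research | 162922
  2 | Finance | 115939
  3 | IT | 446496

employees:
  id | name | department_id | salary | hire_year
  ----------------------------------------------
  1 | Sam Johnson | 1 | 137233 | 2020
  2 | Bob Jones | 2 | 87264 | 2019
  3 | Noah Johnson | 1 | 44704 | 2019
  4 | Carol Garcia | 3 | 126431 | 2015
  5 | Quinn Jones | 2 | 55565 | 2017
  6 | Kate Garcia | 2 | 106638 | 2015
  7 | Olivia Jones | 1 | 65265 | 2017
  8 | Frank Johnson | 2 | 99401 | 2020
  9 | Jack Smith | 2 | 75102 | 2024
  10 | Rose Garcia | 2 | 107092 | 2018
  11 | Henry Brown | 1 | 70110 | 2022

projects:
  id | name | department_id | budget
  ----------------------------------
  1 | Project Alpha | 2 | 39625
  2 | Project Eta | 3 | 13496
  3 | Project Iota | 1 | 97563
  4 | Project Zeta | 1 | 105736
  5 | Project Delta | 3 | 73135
SELECT name, budget FROM departments ORDER BY budget DESC LIMIT 4

Execution result:
name | budget
IT | 446496
Research | 162922
Finance | 115939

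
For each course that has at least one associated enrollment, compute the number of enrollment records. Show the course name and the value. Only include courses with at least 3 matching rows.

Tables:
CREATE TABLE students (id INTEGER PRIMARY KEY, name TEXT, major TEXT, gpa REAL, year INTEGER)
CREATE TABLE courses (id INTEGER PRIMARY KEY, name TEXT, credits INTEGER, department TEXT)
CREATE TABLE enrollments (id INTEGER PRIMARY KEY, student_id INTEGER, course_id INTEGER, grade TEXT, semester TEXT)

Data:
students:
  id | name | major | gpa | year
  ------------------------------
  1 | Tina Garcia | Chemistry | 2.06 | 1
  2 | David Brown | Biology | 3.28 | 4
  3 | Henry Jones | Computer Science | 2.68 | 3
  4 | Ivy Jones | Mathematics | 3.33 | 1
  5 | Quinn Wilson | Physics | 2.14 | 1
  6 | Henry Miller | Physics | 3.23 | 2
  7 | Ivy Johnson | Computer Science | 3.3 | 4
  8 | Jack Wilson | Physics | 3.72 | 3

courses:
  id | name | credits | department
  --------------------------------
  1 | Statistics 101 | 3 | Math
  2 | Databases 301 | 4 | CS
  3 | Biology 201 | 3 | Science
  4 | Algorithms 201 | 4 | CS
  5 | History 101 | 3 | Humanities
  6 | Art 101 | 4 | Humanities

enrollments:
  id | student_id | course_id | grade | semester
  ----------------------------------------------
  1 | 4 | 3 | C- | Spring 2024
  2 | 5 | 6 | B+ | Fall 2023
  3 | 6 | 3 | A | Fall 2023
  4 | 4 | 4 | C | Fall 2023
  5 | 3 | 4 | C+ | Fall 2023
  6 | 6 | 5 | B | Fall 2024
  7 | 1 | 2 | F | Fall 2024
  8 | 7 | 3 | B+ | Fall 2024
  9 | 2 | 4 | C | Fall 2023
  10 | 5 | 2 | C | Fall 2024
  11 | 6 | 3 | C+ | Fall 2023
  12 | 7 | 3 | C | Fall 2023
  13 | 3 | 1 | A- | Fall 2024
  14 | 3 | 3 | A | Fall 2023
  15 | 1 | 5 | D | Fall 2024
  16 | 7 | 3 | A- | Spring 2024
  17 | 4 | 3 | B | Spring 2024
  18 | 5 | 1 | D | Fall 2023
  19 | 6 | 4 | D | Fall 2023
SELECT p.name, COUNT(*) AS n FROM enrollments c JOIN courses p ON c.course_id = p.id GROUP BY p.id, p.name HAVING COUNT(*) >= 3

Execution result:
name | n
Biology 201 | 8
Algorithms 201 | 4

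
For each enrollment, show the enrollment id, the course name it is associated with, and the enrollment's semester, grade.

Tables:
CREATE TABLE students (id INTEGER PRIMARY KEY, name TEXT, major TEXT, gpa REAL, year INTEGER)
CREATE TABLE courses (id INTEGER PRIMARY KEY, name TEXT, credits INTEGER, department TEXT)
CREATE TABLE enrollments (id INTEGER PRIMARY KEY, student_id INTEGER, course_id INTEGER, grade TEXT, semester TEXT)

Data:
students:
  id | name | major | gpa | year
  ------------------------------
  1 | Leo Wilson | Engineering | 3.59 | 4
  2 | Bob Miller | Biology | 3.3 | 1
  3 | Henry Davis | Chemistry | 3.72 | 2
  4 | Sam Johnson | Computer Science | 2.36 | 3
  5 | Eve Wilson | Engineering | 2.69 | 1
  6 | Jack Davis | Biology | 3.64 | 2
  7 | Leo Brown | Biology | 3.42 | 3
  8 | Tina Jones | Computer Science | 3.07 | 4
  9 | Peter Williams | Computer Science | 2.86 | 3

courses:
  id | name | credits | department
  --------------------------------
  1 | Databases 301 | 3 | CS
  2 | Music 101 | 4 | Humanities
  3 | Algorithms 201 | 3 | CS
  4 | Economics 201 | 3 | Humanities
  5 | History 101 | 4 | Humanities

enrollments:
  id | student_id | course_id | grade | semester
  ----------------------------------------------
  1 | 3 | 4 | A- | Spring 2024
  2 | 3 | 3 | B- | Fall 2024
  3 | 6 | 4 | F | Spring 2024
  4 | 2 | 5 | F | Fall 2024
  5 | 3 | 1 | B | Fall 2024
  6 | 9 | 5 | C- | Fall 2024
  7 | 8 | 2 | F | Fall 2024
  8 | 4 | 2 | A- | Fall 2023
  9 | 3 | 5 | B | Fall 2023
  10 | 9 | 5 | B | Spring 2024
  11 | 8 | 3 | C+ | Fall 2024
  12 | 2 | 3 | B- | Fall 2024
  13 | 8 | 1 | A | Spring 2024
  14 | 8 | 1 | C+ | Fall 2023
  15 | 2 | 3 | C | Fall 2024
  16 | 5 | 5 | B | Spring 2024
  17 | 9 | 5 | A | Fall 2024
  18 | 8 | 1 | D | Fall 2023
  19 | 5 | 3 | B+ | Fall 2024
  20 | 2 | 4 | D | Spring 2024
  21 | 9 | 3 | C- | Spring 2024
SELECT c.id, p.name AS course, c.semester, c.grade FROM enrollments c JOIN courses p ON c.course_id = p.id

Execution result:
id | course | semester | grade
1 | Economics 201 | Spring 2024 | A-
2 | Algorithms 201 | Fall 2024 | B-
3 | Economics 201 | Spring 2024 | F
4 | History 101 | Fall 2024 | F
5 | Databases 301 | Fall 2024 | B
6 | History 101 | Fall 2024 | C-
7 | Music 101 | Fall 2024 | F
8 | Music 101 | Fall 2023 | A-
9 | History 101 | Fall 2023 | B
10 | History 101 | Spring 2024 | B
11 | Algorithms 201 | Fall 2024 | C+
12 | Algorithms 201 | Fall 2024 | B-
13 | Databases 301 | Spring 2024 | A
14 | Databases 301 | Fall 2023 | C+
15 | Algorithms 201 | Fall 2024 | C
16 | History 101 | Spring 2024 | B
17 | History 101 | Fall 2024 | A
18 | Databases 301 | Fall 2023 | D
19 | Algorithms 201 | Fall 2024 | B+
20 | Economics 201 | Spring 2024 | D
21 | Algorithms 201 | Spring 2024 | C-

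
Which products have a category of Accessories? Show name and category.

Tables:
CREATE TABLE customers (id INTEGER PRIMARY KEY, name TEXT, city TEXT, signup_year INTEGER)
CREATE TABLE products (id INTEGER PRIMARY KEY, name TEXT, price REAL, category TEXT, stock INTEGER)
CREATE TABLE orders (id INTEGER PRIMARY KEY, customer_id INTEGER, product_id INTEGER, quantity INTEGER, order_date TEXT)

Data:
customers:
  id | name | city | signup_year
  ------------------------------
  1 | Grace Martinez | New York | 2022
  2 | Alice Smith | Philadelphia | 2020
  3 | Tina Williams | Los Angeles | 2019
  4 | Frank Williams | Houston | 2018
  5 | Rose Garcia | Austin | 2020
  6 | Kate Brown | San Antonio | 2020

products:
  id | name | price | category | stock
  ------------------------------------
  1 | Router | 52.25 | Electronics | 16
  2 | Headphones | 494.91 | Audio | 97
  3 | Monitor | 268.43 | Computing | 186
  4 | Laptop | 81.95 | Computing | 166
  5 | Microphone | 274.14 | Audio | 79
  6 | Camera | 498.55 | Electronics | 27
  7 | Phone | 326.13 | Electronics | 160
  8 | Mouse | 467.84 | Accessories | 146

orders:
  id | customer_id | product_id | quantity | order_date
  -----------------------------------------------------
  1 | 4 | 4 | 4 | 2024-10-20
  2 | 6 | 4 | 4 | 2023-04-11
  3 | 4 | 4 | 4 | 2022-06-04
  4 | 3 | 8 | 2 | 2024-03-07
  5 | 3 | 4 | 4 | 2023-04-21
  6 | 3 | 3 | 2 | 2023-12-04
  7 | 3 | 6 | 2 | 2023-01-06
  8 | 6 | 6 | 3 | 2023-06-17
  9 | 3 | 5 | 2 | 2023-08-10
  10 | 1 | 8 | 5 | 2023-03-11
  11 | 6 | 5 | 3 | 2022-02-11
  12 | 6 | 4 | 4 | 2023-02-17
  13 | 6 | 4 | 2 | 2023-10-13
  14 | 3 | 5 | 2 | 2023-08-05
SELECT name, category FROM products WHERE category = 'Accessories'

Execution result:
name | category
Mouse | Accessories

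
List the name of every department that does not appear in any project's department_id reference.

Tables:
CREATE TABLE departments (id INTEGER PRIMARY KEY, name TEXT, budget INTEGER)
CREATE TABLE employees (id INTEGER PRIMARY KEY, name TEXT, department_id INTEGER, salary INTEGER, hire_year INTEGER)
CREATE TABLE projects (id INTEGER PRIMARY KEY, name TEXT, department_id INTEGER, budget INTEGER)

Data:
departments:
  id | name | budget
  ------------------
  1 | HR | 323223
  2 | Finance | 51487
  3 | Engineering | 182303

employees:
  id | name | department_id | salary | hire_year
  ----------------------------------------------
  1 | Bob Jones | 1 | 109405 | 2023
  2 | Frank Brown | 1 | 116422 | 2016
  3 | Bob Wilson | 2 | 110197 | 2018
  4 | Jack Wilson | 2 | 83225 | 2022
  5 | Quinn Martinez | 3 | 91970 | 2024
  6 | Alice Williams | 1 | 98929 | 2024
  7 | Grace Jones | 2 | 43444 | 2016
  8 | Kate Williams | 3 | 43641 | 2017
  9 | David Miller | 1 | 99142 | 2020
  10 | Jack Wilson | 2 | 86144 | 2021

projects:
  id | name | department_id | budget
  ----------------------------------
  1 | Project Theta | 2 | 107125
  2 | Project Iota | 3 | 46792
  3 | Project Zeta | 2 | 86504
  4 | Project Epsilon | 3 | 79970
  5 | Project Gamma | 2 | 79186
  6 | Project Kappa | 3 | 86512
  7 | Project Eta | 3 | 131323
SELECT p.name FROM departments p LEFT JOIN projects c ON c.department_id = p.id WHERE c.id IS NULL

Execution result:
HR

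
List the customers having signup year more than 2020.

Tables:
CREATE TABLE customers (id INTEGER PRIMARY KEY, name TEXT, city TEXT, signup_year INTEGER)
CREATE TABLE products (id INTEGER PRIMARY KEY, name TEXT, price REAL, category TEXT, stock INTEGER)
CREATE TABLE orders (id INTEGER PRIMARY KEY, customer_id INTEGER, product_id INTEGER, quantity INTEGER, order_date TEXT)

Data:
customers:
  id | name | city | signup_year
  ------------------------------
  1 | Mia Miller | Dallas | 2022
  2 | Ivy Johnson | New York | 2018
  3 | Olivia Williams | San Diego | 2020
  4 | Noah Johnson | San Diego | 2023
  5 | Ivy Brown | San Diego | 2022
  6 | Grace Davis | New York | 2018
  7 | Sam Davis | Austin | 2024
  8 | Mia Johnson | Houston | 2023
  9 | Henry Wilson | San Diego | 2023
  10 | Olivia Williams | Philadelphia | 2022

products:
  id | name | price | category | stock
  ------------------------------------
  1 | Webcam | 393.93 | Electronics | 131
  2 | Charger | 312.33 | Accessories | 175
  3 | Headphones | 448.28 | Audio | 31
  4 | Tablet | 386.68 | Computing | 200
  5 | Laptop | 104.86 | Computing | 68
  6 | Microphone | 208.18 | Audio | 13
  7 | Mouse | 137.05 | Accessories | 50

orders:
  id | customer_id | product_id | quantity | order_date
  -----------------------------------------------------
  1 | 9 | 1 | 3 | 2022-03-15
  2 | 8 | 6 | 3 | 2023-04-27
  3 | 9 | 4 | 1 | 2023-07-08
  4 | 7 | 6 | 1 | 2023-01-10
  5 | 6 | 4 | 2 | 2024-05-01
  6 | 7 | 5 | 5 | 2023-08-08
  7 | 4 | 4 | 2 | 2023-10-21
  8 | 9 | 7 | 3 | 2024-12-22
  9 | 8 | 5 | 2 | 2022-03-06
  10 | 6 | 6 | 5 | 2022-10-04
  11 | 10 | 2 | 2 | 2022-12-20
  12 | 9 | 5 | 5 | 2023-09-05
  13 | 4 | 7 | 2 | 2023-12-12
SELECT name, signup_year FROM customers WHERE signup_year > 2020

Execution result:
name | signup_year
Mia Miller | 2022
Noah Johnson | 2023
Ivy Brown | 2022
Sam Davis | 2024
Mia Johnson | 2023
Henry Wilson | 2023
Olivia Williams | 2022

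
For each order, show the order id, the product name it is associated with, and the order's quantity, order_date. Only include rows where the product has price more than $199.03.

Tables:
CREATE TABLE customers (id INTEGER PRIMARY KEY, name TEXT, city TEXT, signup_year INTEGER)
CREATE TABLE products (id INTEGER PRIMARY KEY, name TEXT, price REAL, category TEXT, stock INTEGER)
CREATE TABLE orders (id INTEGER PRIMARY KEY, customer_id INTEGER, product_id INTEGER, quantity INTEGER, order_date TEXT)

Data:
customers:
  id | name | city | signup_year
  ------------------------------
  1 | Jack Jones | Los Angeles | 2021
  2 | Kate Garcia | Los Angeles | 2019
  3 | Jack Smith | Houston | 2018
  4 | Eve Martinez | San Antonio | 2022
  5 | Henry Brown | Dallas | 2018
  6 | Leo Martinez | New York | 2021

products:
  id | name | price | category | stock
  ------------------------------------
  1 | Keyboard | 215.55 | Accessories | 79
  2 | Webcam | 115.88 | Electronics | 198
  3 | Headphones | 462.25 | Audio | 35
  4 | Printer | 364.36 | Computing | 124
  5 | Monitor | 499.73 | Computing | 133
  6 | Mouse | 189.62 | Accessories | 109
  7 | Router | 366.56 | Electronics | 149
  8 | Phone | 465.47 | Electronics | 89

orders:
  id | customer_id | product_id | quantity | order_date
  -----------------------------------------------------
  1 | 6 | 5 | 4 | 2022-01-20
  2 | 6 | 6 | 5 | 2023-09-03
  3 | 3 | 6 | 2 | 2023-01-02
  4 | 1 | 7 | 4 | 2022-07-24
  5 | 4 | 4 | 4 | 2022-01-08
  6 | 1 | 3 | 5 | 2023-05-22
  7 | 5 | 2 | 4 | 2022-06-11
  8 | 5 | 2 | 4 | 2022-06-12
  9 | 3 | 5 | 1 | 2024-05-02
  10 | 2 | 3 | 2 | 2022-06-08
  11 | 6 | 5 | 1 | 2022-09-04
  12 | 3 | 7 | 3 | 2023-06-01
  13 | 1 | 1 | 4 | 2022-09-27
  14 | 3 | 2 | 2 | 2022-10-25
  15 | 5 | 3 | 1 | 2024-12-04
SELECT c.id, p.name AS product, c.quantity, c.order_date FROM orders c JOIN products p ON c.product_id = p.id WHERE p.price > 199.03

Execution result:
id | product | quantity | order_date
1 | Monitor | 4 | 2022-01-20
4 | Router | 4 | 2022-07-24
5 | Printer | 4 | 2022-01-08
6 | Headphones | 5 | 2023-05-22
9 | Monitor | 1 | 2024-05-02
10 | Headphones | 2 | 2022-06-08
11 | Monitor | 1 | 2022-09-04
12 | Router | 3 | 2023-06-01
13 | Keyboard | 4 | 2022-09-27
15 | Headphones | 1 | 2024-12-04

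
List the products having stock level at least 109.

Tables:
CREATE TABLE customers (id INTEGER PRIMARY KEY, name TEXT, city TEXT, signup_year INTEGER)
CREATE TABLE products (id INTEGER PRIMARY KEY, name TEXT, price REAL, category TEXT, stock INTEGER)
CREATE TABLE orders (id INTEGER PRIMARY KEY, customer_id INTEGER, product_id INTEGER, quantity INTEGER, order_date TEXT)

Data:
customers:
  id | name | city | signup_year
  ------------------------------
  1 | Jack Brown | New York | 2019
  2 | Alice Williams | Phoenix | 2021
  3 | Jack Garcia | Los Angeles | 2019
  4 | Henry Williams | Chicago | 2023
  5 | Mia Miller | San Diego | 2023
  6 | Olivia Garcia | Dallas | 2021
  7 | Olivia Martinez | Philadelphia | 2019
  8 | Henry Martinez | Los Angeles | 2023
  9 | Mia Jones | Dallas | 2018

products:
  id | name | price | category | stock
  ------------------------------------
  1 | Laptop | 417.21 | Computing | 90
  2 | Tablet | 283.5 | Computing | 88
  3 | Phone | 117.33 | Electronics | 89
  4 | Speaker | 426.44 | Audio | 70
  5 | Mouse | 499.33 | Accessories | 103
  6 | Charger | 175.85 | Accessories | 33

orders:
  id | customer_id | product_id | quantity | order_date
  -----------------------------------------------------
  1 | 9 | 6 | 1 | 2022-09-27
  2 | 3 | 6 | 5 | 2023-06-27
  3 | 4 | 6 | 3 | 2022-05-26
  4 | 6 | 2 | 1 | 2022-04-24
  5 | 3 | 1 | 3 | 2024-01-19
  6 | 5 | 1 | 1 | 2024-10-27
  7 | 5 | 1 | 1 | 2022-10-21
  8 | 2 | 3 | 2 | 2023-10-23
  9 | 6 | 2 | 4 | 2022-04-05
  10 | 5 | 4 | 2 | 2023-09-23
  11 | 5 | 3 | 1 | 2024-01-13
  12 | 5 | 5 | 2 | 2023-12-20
SELECT name, stock FROM products WHERE stock >= 109

Execution result:
(no rows)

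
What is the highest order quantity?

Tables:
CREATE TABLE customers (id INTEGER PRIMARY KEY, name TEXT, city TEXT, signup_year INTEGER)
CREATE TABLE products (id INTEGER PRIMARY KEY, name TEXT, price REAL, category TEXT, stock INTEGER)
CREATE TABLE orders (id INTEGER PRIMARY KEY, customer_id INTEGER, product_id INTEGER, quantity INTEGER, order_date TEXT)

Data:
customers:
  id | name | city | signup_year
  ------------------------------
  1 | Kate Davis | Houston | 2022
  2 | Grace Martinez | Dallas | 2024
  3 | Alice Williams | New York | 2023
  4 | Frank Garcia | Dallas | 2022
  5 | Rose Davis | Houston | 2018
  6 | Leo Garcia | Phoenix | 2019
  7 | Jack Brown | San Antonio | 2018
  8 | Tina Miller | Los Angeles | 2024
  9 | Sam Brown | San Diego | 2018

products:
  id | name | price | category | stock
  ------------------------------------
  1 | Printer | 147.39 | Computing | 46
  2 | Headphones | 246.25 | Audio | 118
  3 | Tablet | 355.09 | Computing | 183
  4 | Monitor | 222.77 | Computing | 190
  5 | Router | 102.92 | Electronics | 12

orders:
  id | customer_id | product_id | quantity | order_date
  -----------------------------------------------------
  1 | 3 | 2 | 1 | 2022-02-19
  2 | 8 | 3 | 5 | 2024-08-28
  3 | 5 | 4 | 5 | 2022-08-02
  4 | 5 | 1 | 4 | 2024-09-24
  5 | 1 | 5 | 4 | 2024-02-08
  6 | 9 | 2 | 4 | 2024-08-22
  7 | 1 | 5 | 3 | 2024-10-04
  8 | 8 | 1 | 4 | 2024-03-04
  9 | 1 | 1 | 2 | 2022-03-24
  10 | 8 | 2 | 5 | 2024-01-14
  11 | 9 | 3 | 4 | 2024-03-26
SELECT MAX(quantity) FROM orders

Execution result:
5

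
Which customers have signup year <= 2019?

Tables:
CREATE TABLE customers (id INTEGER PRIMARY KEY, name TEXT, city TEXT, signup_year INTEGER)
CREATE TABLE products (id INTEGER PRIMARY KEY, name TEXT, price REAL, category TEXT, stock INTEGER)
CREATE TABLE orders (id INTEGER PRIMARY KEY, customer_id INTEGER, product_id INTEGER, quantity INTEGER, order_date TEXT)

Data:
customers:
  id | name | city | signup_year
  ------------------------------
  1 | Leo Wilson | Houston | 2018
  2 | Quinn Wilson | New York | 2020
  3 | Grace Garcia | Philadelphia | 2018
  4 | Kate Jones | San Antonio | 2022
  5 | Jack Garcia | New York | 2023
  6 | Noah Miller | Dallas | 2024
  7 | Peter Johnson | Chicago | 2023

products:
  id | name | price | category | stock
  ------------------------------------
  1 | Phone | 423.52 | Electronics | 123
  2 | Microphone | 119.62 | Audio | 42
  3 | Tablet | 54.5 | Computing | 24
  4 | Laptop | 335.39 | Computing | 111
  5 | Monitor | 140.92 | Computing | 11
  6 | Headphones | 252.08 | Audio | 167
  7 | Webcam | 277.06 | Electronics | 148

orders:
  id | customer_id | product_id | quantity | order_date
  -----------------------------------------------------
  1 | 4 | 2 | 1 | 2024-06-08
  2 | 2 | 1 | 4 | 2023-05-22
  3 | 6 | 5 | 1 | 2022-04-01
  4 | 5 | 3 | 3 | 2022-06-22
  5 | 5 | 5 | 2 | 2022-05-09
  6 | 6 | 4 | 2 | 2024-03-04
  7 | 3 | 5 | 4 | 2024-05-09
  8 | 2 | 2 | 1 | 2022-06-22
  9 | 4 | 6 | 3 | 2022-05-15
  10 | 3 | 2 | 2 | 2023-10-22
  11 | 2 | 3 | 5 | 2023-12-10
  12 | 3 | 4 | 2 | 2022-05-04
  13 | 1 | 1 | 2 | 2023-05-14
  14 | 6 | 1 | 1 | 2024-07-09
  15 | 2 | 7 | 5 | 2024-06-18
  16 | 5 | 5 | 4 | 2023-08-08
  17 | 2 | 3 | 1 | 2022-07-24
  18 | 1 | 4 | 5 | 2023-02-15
SELECT name, signup_year FROM customers WHERE signup_year <= 2019

Execution result:
name | signup_year
Leo Wilson | 2018
Grace Garcia | 2018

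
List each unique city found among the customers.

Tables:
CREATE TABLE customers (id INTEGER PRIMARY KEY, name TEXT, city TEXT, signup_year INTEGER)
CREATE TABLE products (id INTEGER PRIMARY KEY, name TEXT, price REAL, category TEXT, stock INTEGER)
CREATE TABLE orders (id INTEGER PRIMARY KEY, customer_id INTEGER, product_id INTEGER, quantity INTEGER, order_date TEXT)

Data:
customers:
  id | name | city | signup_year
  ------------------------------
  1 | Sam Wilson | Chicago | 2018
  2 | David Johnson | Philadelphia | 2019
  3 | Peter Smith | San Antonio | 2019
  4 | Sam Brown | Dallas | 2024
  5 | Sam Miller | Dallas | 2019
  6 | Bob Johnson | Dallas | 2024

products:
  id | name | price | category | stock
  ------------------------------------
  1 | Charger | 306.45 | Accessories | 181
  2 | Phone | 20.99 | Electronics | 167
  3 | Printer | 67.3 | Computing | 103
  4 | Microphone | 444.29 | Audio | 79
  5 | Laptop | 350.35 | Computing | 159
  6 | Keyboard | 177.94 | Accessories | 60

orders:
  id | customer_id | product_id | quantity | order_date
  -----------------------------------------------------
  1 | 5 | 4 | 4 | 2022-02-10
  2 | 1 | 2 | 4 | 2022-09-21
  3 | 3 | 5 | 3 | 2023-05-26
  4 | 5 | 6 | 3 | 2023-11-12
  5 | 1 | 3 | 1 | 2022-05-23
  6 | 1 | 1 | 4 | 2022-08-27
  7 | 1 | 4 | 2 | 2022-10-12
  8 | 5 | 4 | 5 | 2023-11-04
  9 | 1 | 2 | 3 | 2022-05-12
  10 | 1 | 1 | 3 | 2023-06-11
SELECT DISTINCT city FROM customers

Execution result:
city
Chicago
Philadelphia
San Antonio
Dallas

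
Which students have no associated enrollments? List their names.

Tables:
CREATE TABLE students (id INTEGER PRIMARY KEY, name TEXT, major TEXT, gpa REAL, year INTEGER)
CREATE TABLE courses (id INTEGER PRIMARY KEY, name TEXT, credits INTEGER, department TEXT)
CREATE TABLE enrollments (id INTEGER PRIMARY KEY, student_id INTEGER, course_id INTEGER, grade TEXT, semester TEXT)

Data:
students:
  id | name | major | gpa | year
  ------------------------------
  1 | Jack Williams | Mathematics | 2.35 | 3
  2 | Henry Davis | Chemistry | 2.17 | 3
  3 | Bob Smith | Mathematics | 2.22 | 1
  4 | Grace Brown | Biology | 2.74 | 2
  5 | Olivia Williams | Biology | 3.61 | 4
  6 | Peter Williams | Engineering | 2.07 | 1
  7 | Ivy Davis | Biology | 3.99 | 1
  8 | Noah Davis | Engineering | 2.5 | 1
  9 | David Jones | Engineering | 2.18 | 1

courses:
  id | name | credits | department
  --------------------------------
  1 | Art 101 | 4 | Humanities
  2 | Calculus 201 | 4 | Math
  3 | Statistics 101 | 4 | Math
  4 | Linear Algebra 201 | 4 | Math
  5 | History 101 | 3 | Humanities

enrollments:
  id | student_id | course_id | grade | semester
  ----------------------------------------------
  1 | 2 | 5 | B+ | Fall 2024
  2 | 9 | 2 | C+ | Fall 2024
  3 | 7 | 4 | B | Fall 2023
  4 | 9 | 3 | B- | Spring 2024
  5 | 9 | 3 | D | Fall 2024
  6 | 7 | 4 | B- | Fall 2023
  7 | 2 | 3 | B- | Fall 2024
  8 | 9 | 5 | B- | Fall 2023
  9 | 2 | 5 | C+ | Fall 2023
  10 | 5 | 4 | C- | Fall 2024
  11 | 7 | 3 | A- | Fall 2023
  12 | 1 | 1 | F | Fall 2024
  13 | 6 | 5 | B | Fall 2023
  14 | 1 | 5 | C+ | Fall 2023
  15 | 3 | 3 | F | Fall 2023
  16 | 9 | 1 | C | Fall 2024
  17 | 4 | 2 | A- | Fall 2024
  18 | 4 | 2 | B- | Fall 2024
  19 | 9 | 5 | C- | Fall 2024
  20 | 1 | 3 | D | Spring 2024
SELECT p.name FROM students p LEFT JOIN enrollments c ON c.student_id = p.id WHERE c.id IS NULL

Execution result:
Noah Davis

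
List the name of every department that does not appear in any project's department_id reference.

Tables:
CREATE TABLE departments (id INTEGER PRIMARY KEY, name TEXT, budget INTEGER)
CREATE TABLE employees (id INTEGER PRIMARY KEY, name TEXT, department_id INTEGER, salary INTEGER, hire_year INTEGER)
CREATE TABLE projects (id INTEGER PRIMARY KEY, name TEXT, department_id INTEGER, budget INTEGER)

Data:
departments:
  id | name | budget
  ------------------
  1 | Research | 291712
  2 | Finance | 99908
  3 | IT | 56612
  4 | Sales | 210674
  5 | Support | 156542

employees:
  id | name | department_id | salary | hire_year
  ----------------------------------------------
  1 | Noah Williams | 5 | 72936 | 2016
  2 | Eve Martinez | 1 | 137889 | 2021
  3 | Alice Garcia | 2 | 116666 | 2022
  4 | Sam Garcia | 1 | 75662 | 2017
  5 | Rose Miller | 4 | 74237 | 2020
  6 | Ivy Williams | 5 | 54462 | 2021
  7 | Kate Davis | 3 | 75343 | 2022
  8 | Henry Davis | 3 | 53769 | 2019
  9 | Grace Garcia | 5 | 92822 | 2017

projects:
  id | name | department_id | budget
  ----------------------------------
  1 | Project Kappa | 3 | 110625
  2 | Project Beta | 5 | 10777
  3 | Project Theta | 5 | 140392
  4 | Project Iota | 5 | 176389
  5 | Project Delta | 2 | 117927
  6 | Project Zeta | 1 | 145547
SELECT p.name FROM departments p LEFT JOIN projects c ON c.department_id = p.id WHERE c.id IS NULL

Execution result:
Sales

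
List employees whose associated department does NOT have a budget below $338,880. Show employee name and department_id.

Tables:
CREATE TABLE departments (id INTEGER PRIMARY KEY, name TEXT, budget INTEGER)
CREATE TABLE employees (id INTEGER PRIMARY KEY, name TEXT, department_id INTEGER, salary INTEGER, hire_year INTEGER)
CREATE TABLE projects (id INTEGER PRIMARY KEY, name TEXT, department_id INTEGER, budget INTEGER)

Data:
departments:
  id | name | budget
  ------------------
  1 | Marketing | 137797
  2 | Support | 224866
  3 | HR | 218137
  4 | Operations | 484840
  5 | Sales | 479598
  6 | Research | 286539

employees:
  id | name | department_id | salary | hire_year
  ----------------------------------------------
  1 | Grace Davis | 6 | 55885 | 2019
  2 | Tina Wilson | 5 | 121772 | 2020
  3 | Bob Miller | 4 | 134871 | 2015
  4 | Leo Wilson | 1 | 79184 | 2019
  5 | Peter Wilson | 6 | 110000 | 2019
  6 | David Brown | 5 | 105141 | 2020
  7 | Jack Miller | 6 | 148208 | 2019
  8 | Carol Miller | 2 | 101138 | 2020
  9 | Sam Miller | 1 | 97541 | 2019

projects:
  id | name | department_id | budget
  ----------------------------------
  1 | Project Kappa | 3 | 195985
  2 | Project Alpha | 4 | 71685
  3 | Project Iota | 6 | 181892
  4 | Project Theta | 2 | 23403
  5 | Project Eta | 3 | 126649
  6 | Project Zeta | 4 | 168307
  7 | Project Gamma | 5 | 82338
SELECT name, department_id FROM employees WHERE department_id NOT IN (SELECT id FROM departments WHERE budget < 338880)

Execution result:
name | department_id
Tina Wilson | 5
Bob Miller | 4
David Brown | 5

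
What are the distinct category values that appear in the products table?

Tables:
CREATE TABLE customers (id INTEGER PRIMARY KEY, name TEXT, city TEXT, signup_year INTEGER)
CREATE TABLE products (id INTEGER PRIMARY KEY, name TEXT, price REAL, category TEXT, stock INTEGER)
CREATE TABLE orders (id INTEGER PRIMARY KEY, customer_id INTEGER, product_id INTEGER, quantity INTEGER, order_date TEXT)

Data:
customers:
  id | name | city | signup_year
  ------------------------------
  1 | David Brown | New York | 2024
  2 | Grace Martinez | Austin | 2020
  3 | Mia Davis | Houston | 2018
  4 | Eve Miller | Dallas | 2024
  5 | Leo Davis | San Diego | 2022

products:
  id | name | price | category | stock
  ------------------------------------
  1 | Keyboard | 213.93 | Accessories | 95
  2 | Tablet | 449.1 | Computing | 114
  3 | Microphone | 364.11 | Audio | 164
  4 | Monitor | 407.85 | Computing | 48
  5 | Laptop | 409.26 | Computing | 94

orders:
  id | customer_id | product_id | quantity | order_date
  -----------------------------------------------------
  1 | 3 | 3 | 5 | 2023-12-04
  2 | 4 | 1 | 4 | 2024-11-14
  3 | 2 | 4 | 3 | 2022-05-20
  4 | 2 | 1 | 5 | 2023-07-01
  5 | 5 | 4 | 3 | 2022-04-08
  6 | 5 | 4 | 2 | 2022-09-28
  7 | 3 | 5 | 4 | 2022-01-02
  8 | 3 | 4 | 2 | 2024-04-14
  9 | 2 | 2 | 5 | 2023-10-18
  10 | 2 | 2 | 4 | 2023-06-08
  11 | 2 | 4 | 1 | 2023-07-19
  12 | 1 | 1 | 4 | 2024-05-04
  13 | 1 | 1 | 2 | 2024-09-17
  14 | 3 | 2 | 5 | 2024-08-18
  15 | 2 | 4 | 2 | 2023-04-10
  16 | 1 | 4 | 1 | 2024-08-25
SELECT DISTINCT category FROM products

Execution result:
category
Accessories
Computing
Audio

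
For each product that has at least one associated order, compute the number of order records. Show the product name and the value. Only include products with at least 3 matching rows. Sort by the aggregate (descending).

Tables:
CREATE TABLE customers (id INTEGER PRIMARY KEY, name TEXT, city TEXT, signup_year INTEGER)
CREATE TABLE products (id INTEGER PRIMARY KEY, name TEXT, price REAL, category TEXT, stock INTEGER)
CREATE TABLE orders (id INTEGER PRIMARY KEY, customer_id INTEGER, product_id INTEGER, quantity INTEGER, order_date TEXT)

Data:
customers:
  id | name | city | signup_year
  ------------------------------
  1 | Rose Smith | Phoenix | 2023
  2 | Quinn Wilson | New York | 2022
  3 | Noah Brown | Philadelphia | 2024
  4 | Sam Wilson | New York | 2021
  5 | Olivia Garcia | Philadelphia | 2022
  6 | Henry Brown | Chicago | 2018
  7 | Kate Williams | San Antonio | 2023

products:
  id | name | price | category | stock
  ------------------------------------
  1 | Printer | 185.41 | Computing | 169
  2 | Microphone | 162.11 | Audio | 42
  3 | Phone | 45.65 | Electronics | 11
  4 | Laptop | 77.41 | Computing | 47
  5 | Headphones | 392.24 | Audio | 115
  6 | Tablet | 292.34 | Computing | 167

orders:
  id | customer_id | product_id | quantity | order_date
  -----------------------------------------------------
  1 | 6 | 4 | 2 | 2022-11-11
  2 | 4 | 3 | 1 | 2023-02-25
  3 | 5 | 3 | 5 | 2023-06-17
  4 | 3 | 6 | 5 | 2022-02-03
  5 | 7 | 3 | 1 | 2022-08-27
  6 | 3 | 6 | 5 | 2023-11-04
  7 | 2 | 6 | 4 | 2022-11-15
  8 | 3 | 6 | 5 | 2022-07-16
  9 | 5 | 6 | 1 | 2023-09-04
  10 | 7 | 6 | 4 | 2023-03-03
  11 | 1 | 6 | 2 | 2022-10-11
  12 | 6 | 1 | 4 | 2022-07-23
SELECT p.name, COUNT(*) AS n FROM orders c JOIN products p ON c.product_id = p.id GROUP BY p.id, p.name HAVING COUNT(*) >= 3 ORDER BY n DESC

Execution result:
name | n
Tablet | 7
Phone | 3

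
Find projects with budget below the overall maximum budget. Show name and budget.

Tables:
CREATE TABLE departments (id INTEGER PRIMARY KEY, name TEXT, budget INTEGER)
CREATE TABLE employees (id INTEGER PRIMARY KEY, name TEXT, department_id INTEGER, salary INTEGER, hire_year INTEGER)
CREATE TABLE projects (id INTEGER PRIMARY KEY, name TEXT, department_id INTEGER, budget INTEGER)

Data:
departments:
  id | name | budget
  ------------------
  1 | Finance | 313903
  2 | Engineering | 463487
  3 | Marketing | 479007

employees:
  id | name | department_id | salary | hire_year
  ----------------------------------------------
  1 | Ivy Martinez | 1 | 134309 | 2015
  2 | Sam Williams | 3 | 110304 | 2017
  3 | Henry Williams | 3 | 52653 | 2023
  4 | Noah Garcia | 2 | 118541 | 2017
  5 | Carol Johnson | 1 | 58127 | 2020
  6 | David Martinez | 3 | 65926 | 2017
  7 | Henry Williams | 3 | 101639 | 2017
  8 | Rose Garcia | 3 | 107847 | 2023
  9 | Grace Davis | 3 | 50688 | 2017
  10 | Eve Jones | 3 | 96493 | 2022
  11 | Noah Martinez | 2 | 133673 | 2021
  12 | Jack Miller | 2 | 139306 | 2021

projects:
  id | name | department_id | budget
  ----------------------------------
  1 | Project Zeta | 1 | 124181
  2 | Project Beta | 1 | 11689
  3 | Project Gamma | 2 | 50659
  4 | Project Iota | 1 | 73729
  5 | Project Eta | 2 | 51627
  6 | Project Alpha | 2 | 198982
SELECT name, budget FROM projects WHERE budget < (SELECT MAX(budget) FROM projects)

Execution result:
name | budget
Project Zeta | 124181
Project Beta | 11689
Project Gamma | 50659
Project Iota | 73729
Project Eta | 51627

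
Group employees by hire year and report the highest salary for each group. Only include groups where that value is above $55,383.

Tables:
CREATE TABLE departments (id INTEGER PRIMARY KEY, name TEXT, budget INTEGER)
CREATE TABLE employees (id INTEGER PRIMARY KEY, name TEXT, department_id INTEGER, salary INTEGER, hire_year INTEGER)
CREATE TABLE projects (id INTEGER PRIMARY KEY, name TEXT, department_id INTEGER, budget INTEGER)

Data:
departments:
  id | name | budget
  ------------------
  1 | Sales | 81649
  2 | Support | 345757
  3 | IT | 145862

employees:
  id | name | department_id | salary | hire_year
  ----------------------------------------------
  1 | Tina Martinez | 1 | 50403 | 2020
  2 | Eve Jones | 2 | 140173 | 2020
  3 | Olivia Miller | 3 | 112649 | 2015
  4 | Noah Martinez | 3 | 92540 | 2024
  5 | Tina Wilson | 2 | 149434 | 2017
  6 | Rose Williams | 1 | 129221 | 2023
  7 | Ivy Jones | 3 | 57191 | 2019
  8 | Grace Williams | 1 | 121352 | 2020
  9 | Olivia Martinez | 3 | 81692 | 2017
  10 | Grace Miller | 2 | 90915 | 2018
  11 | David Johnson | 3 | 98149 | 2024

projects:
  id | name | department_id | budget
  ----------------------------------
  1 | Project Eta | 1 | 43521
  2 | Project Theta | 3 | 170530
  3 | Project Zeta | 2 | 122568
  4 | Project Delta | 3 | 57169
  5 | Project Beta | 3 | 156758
SELECT hire_year, MAX(salary) AS max_salary FROM employees GROUP BY hire_year HAVING MAX(salary) > 55383

Execution result:
hire_year | max_salary
2015 | 112649
2017 | 149434
2018 | 90915
2019 | 57191
2020 | 140173
2023 | 129221
2024 | 98149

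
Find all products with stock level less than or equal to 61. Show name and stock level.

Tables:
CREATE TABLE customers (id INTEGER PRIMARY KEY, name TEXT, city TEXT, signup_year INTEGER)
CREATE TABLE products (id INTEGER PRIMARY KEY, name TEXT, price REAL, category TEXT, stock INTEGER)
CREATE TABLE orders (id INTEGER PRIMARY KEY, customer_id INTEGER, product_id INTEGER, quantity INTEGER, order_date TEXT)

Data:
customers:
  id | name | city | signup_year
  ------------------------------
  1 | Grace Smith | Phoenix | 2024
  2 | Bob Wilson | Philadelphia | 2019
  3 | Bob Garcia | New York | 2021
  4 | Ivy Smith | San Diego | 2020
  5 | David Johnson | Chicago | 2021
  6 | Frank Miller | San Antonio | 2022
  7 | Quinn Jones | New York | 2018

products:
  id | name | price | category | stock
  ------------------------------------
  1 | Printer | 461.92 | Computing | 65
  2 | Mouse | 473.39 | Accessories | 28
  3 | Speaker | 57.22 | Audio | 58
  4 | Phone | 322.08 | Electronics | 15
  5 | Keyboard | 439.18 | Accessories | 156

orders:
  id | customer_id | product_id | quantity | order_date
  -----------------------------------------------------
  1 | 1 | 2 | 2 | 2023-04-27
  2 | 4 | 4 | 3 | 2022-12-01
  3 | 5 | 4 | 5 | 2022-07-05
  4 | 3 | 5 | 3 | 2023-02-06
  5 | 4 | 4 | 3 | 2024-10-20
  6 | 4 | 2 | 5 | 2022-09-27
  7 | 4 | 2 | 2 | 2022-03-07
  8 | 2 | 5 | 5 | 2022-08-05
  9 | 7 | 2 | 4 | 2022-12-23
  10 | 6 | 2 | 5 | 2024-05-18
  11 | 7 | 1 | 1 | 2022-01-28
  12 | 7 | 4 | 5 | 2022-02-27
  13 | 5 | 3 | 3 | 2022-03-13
SELECT name, stock FROM products WHERE stock <= 61

Execution result:
name | stock
Mouse | 28
Speaker | 58
Phone | 15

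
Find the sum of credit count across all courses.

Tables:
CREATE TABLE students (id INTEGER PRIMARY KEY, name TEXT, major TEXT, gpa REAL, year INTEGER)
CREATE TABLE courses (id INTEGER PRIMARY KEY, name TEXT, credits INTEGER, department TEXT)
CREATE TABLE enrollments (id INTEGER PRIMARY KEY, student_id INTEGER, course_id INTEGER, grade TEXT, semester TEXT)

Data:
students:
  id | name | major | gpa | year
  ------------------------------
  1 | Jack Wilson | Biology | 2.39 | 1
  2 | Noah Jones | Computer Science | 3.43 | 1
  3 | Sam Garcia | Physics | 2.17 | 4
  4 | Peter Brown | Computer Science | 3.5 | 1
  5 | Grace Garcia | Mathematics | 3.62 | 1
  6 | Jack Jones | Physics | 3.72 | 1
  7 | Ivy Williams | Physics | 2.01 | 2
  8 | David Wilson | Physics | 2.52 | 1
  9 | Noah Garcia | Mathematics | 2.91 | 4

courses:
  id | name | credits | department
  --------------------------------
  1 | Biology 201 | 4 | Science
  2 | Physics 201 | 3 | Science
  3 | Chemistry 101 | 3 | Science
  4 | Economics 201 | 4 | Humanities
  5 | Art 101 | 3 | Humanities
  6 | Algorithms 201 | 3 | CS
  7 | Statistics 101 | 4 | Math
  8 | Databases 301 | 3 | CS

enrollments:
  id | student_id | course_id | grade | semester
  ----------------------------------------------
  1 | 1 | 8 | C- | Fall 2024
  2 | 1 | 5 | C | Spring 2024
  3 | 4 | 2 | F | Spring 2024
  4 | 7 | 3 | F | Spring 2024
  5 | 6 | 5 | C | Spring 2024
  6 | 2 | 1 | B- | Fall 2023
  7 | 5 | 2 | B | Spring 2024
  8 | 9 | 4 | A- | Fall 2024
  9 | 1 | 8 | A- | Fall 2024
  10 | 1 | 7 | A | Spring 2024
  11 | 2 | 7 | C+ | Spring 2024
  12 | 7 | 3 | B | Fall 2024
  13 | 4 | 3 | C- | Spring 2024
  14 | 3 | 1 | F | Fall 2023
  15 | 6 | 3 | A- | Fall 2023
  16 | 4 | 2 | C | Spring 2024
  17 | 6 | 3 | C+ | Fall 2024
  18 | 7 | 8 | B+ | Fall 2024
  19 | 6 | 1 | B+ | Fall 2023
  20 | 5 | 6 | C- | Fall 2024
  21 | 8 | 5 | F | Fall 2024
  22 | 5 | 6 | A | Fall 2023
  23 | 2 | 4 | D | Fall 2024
SELECT SUM(credits) FROM courses

Execution result:
27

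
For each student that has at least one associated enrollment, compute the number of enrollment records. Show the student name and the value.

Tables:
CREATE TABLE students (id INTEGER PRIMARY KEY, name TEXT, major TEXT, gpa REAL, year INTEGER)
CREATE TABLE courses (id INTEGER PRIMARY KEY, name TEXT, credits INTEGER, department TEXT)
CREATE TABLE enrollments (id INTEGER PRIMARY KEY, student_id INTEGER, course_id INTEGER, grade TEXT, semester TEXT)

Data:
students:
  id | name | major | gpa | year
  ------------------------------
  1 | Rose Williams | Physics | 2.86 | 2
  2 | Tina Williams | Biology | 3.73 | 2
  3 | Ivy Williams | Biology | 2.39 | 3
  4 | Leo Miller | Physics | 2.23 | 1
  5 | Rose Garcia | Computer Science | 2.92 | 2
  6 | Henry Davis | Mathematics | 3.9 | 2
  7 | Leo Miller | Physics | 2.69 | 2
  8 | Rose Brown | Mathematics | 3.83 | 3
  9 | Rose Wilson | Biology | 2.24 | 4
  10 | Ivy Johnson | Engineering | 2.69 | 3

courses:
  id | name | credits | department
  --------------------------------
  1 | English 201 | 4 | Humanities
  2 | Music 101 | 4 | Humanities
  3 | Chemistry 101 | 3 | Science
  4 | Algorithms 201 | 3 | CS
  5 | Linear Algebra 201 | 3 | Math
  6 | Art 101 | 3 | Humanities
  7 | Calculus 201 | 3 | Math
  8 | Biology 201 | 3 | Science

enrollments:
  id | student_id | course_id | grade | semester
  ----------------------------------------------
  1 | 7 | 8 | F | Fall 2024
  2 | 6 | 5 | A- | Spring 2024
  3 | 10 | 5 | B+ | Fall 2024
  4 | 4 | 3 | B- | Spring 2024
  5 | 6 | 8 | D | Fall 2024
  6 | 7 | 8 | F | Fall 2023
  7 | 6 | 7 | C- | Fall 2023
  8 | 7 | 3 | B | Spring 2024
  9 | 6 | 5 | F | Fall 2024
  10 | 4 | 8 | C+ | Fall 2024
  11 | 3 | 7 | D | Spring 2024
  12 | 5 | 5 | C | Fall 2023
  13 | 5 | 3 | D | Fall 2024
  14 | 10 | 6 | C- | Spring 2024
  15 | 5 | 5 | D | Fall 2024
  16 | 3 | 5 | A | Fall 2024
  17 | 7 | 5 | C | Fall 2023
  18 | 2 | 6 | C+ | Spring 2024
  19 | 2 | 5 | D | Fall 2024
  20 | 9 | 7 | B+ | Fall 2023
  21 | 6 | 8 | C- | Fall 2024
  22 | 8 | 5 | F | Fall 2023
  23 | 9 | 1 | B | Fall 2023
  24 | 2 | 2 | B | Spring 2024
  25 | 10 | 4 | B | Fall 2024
SELECT p.name, COUNT(*) AS n FROM enrollments c JOIN students p ON c.student_id = p.id GROUP BY p.id, p.name

Execution result:
name | n
Tina Williams | 3
Ivy Williams | 2
Leo Miller | 2
Rose Garcia | 3
Henry Davis | 5
Leo Miller | 4
Rose Brown | 1
Rose Wilson | 2
Ivy Johnson | 3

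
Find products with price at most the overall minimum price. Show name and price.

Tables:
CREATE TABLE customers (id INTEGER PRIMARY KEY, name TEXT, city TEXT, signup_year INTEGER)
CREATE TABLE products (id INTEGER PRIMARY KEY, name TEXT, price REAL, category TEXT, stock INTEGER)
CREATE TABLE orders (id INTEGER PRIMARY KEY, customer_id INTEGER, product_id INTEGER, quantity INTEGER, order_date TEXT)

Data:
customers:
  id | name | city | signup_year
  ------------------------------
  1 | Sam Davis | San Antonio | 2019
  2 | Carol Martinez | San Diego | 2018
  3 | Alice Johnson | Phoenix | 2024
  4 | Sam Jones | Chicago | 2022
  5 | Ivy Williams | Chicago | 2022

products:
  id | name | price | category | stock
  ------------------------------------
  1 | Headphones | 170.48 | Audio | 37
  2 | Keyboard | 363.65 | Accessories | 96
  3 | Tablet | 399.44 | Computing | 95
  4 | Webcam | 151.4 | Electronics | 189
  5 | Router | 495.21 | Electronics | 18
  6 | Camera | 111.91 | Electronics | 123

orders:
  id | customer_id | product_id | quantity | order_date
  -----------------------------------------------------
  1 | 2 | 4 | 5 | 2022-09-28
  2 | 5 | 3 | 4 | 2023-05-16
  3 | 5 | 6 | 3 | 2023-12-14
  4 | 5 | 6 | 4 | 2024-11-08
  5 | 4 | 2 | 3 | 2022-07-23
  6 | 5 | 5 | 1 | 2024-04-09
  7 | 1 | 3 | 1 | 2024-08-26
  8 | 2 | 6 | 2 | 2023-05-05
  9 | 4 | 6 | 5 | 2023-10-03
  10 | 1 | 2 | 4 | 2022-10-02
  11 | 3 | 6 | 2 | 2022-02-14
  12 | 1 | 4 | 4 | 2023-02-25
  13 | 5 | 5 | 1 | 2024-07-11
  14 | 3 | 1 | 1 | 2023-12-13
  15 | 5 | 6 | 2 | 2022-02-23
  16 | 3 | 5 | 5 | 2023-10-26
SELECT name, price FROM products WHERE price <= (SELECT MIN(price) FROM products)

Execution result:
name | price
Camera | 111.91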